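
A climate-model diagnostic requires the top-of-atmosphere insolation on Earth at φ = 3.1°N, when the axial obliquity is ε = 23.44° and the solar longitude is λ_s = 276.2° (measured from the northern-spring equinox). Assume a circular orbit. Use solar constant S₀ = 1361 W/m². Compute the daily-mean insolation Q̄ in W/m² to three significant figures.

Q̄ ≈ 383 W/m²

Solar declination: sin δ = sin ε · sin λ_s = sin 23.44° × sin 276.2° = -0.39546, so δ = -23.295°.
cos H₀ = −tan(+3.1°) tan(-23.295°) = 0.0233, H₀ = 1.5475 rad.
Bracket: H₀ sin φ sin δ + cos φ cos δ sin H₀ = 1.5475×0.05408×-0.39546 + 0.99854×0.91848×0.99973 = -0.033096 + 0.916891 = 0.883795.
Q̄ = (S₀/π) × [bracket] = (1361/π) × 0.883795 = 382.9 W/m².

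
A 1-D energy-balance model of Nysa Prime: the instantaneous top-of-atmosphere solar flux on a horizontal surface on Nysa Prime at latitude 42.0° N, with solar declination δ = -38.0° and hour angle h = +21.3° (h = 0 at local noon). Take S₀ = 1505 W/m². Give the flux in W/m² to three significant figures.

201 W/m²

cos θ_z = sin φ sin δ + cos φ cos δ cos h = -0.411958 + 0.545604 = 0.133646.
Flux = S₀ · cos θ_z = 1505 × 0.133646 = 201.1 W/m².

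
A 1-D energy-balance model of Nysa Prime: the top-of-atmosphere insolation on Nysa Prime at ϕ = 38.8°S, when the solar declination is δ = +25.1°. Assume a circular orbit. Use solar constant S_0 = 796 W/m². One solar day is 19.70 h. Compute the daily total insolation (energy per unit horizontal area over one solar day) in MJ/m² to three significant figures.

cos h₀ = −tan(-38.8°) tan(+25.100°) = 0.3766, h₀ = 1.1846 rad.
Bracket: h₀ sin ϕ sin δ + cos ϕ cos δ sin h₀ = 1.1846×-0.62660×0.42420 + 0.77934×0.90557×0.92636 = -0.314871 + 0.653776 = 0.338905.
Q̄ = (S_0/π) × [bracket] = (796/π) × 0.338905 = 85.870 W/m².
Daily total = Q̄ × 19.70 h × 3600 s/h = 85.870 × 19.70 × 3600 / 10⁶ = 6.090 MJ/m².

6.09 MJ/m²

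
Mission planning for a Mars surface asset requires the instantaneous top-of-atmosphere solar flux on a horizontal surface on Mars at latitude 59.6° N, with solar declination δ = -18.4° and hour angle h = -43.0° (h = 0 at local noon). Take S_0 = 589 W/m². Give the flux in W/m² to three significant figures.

cos θ_z = sin ϕ sin δ + cos ϕ cos δ cos h = -0.272252 + 0.351169 = 0.078917.
Flux = S_0 · cos θ_z = 589 × 0.078917 = 46.48 W/m².

46.5 W/m²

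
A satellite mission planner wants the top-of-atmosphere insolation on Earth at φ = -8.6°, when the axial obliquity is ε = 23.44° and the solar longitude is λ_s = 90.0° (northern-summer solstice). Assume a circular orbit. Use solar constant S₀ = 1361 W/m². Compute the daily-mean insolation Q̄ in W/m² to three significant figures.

Q̄ ≈ 353 W/m²

Solar declination: sin δ = sin ε · sin λ_s = sin 23.44° × sin 90.0° = 0.39779, so δ = +23.440°.
cos H₀ = −tan(-8.6°) tan(+23.440°) = 0.0656, H₀ = 1.5052 rad.
Bracket: H₀ sin φ sin δ + cos φ cos δ sin H₀ = 1.5052×-0.14954×0.39779 + 0.98876×0.91748×0.99785 = -0.089538 + 0.905217 = 0.815679.
Q̄ = (S₀/π) × [bracket] = (1361/π) × 0.815679 = 353.4 W/m².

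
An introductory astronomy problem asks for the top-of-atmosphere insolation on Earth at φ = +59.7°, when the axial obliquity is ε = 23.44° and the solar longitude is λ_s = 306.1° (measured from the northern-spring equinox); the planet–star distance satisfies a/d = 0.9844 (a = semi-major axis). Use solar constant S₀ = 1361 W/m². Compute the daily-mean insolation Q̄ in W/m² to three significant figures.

Q̄ ≈ 52.5 W/m²

Solar declination: sin δ = sin ε · sin λ_s = sin 23.44° × sin 306.1° = -0.32141, so δ = -18.748°.
cos H₀ = −tan(+59.7°) tan(-18.748°) = 0.5808, H₀ = 0.9510 rad.
Bracket: H₀ sin φ sin δ + cos φ cos δ sin H₀ = 0.9510×0.86340×-0.32141 + 0.50453×0.94694×0.81401 = -0.263908 + 0.388901 = 0.124993.
Inverse-square distance factor (a/d)² = 0.9844² = 0.969043.
Q̄ = (S₀/π) × 0.969043 × [bracket] = (1361/π) × 0.969043 × 0.124993 = 52.47 W/m².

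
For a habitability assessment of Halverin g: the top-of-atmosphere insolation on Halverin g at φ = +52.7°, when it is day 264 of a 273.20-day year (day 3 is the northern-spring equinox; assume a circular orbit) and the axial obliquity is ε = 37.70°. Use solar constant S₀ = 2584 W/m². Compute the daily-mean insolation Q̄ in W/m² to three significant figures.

Q̄ ≈ 330 W/m²

Solar longitude: λ_s = 360° × (264 − 3)/273.20 = 343.924°.
sin δ = sin 37.70° × sin 343.924° = -0.16934, so δ = -9.749°.
cos H₀ = −tan(+52.7°) tan(-9.749°) = 0.2255, H₀ = 1.3433 rad.
Bracket: H₀ sin φ sin δ + cos φ cos δ sin H₀ = 1.3433×0.79547×-0.16934 + 0.60599×0.98556×0.97423 = -0.180949 + 0.581849 = 0.400900.
Q̄ = (S₀/π) × [bracket] = (2584/π) × 0.400900 = 329.7 W/m².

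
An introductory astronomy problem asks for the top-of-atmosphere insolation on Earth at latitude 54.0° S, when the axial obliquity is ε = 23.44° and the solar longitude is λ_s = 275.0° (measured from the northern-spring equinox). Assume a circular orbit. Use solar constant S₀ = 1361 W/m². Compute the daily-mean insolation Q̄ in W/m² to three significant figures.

Q̄ ≈ 495 W/m²

Solar declination: sin δ = sin ε · sin λ_s = sin 23.44° × sin 275.0° = -0.39627, so δ = -23.346°.
cos H₀ = −tan(-54.0°) tan(-23.346°) = -0.5941, H₀ = 2.2069 rad.
Bracket: H₀ sin φ sin δ + cos φ cos δ sin H₀ = 2.2069×-0.80902×-0.39627 + 0.58779×0.91813×0.80442 = 0.707511 + 0.434119 = 1.141630.
Q̄ = (S₀/π) × [bracket] = (1361/π) × 1.141630 = 494.6 W/m².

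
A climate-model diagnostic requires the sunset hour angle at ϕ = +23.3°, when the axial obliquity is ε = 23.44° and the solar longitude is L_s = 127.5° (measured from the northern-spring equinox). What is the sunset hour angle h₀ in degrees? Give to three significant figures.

h₀ = 98.2°

Solar declination: sin δ = sin ε · sin L_s = sin 23.44° × sin 127.5° = 0.31559, so δ = +18.396°.
cos h₀ = −tan ϕ · tan δ = −tan(+23.3°) × tan(+18.396°) = -0.1432, so h₀ = 1.7145 rad = 98.23°.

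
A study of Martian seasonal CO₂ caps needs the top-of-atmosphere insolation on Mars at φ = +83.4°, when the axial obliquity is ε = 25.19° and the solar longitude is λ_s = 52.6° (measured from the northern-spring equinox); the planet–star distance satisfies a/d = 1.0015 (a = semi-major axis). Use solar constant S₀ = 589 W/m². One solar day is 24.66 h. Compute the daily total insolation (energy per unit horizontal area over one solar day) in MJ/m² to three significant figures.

Solar declination: sin δ = sin ε · sin λ_s = sin 25.19° × sin 52.6° = 0.33812, so δ = +19.762°.
cos H₀ = −tan(+83.4°) tan(+19.762°) = -3.1052 ≤ −1 ⇒ polar day, H₀ = π.
Bracket: H₀ sin φ sin δ + cos φ cos δ sin H₀ = 3.1416×0.99337×0.33812 + 0.11494×0.94110×0.00000 = 1.055195 + 0.000000 = 1.055195.
Inverse-square distance factor (a/d)² = 1.0015² = 1.003002.
Q̄ = (S₀/π) × 1.003002 × [bracket] = (589/π) × 1.003002 × 1.055195 = 198.43 W/m².
Daily total = Q̄ × 24.66 h × 3600 s/h = 198.43 × 24.66 × 3600 / 10⁶ = 17.62 MJ/m².

17.6 MJ/m²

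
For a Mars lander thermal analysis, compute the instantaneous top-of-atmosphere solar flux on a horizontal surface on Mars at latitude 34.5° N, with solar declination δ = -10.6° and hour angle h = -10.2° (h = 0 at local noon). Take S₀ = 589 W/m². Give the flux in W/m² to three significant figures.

408 W/m²

cos θ_z = sin φ sin δ + cos φ cos δ cos h = -0.104191 + 0.797260 = 0.693069.
Flux = S₀ · cos θ_z = 589 × 0.693069 = 408.2 W/m².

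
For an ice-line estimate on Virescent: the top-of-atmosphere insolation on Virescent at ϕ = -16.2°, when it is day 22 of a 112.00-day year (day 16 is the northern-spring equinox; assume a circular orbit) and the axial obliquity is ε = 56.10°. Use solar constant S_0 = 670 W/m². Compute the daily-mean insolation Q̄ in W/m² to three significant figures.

Solar longitude: L_s = 360° × (22 − 16)/112.00 = 19.286°.
sin δ = sin 56.10° × sin 19.286° = 0.27414, so δ = +15.911°.
cos h₀ = −tan(-16.2°) tan(+15.911°) = 0.0828, h₀ = 1.4879 rad.
Bracket: h₀ sin ϕ sin δ + cos ϕ cos δ sin h₀ = 1.4879×-0.27899×0.27414 + 0.96029×0.96169×0.99656 = -0.113798 + 0.920324 = 0.806526.
Q̄ = (S_0/π) × [bracket] = (670/π) × 0.806526 = 172.0 W/m².

Q̄ ≈ 172 W/m²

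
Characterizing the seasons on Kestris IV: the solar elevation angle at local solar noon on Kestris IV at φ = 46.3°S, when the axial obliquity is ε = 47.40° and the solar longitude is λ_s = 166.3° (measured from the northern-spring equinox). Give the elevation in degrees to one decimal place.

33.7°

Solar declination: sin δ = sin ε · sin λ_s = sin 47.40° × sin 166.3° = 0.17434, so δ = +10.040°.
At local noon the hour angle is zero, so the zenith angle equals |φ − δ| = |-46.3° − (+10.040°)| = 56.340°.
Elevation = 90° − 56.340° = 33.7°.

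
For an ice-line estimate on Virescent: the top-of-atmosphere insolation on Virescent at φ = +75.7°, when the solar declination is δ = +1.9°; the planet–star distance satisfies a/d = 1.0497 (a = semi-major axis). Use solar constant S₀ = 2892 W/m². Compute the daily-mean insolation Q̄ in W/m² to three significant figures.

Q̄ ≈ 304 W/m²

cos H₀ = −tan(+75.7°) tan(+1.900°) = -0.1301, H₀ = 1.7013 rad.
Bracket: H₀ sin φ sin δ + cos φ cos δ sin H₀ = 1.7013×0.96902×0.03316 + 0.24700×0.99945×0.99150 = 0.054667 + 0.244766 = 0.299433.
Inverse-square distance factor (a/d)² = 1.0497² = 1.101870.
Q̄ = (S₀/π) × 1.101870 × [bracket] = (2892/π) × 1.101870 × 0.299433 = 303.7 W/m².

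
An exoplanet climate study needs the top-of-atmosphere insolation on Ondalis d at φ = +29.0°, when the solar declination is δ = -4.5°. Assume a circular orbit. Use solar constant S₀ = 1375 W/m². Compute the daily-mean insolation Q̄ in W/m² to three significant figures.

cos H₀ = −tan(+29.0°) tan(-4.500°) = 0.0436, H₀ = 1.5272 rad.
Bracket: H₀ sin φ sin δ + cos φ cos δ sin H₀ = 1.5272×0.48481×-0.07846 + 0.87462×0.99692×0.99905 = -0.058092 + 0.871098 = 0.813006.
Q̄ = (S₀/π) × [bracket] = (1375/π) × 0.813006 = 355.8 W/m².

Q̄ ≈ 356 W/m²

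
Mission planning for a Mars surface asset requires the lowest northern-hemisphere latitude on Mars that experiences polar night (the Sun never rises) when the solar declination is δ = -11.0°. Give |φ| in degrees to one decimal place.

|φ| = 79.0°

Polar night requires cos H₀ = −tan φ tan δ ≥ 1, i.e. tan φ tan δ ≤ −1.
The boundary is |tan φ| · |tan δ| = 1, so |φ| = 90° − |δ| = 90° − 11.0° = 79.0° in the northern hemisphere.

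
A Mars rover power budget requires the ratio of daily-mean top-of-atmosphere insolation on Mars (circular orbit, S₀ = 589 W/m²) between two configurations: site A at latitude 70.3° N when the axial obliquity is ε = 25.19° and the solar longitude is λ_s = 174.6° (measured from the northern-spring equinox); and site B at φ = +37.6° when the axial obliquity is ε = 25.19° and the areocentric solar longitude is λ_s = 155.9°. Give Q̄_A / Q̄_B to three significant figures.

Q̄_A / Q̄_B ≈ 0.417

— Configuration A (φ=+70.3°):
Solar declination: sin δ = sin ε · sin λ_s = sin 25.19° × sin 174.6° = 0.04005, so δ = +2.296°.
cos H₀ = −tan(+70.3°) tan(+2.296°) = -0.1120, H₀ = 1.6830 rad.
Bracket: H₀ sin φ sin δ + cos φ cos δ sin H₀ = 1.6830×0.94147×0.04005 + 0.33710×0.99920×0.99371 = 0.063459 + 0.334712 = 0.398171.
Q̄ = (S₀/π) × [bracket] = (589/π) × 0.398171 = 74.651 W/m².
— Configuration B (φ=+37.6°):
sin δ = sin 25.19° × sin 155.9° = 0.17379, so δ = +10.008°.
cos H₀ = −tan(+37.6°) tan(+10.008°) = -0.1359, H₀ = 1.7071 rad.
Bracket: H₀ sin φ sin δ + cos φ cos δ sin H₀ = 1.7071×0.61015×0.17379 + 0.79229×0.98478×0.99072 = 0.181017 + 0.772991 = 0.954008.
Q̄ = (S₀/π) × [bracket] = (589/π) × 0.954008 = 178.86 W/m².
Ratio Q̄_A / Q̄_B = 74.651 / 178.86 = 0.4174.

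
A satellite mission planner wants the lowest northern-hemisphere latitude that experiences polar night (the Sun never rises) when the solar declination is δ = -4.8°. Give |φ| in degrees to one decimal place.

Polar night requires cos H₀ = −tan φ tan δ ≥ 1, i.e. tan φ tan δ ≤ −1.
The boundary is |tan φ| · |tan δ| = 1, so |φ| = 90° − |δ| = 90° − 4.8° = 85.2° in the northern hemisphere.

|φ| = 85.2°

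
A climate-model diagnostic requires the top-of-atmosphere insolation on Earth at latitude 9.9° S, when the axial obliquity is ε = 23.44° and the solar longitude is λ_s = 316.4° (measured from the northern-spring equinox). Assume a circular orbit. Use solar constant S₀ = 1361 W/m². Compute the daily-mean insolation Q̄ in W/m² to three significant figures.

Q̄ ≈ 443 W/m²

Solar declination: sin δ = sin ε · sin λ_s = sin 23.44° × sin 316.4° = -0.27432, so δ = -15.922°.
cos H₀ = −tan(-9.9°) tan(-15.922°) = -0.0498, H₀ = 1.6206 rad.
Bracket: H₀ sin φ sin δ + cos φ cos δ sin H₀ = 1.6206×-0.17193×-0.27432 + 0.98511×0.96164×0.99876 = 0.076434 + 0.946147 = 1.022581.
Q̄ = (S₀/π) × [bracket] = (1361/π) × 1.022581 = 443.0 W/m².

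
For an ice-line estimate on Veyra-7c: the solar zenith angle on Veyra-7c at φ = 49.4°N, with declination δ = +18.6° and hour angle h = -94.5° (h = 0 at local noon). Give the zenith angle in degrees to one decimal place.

cos θ_z = sin φ sin δ + cos φ cos δ cos h = 0.242177 + -0.048392 = 0.193785.
θ_z = arccos(0.193785) = 78.8°.

θ_z = 78.8°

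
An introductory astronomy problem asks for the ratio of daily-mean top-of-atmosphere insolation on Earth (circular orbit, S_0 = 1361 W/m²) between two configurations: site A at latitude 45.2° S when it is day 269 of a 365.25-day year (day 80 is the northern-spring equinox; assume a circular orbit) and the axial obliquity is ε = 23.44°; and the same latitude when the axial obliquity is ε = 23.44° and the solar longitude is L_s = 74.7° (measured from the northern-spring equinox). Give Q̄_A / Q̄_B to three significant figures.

— Configuration A (ϕ=-45.2°):
Solar longitude: L_s = 360° × (269 − 80)/365.25 = 186.283°.
sin δ = sin 23.44° × sin 186.283° = -0.04354, so δ = -2.495°.
cos h₀ = −tan(-45.2°) tan(-2.495°) = -0.0439, h₀ = 1.6147 rad.
Bracket: h₀ sin ϕ sin δ + cos ϕ cos δ sin h₀ = 1.6147×-0.70957×-0.04354 + 0.70463×0.99905×0.99904 = 0.049886 + 0.703285 = 0.753171.
Q̄ = (S_0/π) × [bracket] = (1361/π) × 0.753171 = 326.29 W/m².
— Configuration B (ϕ=-45.2°):
Solar declination: sin δ = sin ε · sin L_s = sin 23.44° × sin 74.7° = 0.38369, so δ = +22.562°.
cos h₀ = −tan(-45.2°) tan(+22.562°) = 0.4184, h₀ = 1.1391 rad.
Bracket: h₀ sin ϕ sin δ + cos ϕ cos δ sin h₀ = 1.1391×-0.70957×0.38369 + 0.70463×0.92346×0.90826 = -0.310126 + 0.591003 = 0.280877.
Q̄ = (S_0/π) × [bracket] = (1361/π) × 0.280877 = 121.68 W/m².
Ratio Q̄_A / Q̄_B = 326.29 / 121.68 = 2.682.

Q̄_A / Q̄_B ≈ 2.68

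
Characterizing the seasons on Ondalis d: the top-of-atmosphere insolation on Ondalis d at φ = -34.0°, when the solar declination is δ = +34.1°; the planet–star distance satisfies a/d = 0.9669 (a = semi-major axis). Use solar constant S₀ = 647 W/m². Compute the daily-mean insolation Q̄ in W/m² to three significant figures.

Q̄ ≈ 51.4 W/m²

cos H₀ = −tan(-34.0°) tan(+34.100°) = 0.4567, H₀ = 1.0965 rad.
Bracket: H₀ sin φ sin δ + cos φ cos δ sin H₀ = 1.0965×-0.55919×0.56064 + 0.82904×0.82806×0.88963 = -0.343757 + 0.610726 = 0.266969.
Inverse-square distance factor (a/d)² = 0.9669² = 0.934896.
Q̄ = (S₀/π) × 0.934896 × [bracket] = (647/π) × 0.934896 × 0.266969 = 51.40 W/m².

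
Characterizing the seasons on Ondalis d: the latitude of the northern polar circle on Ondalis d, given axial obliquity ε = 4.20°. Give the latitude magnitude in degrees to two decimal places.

The polar circle is the lowest latitude that experiences at least one full rotation of continuous daylight at the northern-summer solstice; it lies at |ϕ| = 90° − ε = 90° − 4.20° = 85.80°.

85.80°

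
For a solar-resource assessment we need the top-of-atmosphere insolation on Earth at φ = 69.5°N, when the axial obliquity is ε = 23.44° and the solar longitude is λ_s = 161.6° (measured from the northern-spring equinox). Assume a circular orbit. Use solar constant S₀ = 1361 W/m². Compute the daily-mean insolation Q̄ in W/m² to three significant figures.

Q̄ ≈ 239 W/m²

Solar declination: sin δ = sin ε · sin λ_s = sin 23.44° × sin 161.6° = 0.12556, so δ = +7.213°.
cos H₀ = −tan(+69.5°) tan(+7.213°) = -0.3385, H₀ = 1.9161 rad.
Bracket: H₀ sin φ sin δ + cos φ cos δ sin H₀ = 1.9161×0.93667×0.12556 + 0.35021×0.99209×0.94096 = 0.225349 + 0.326927 = 0.552276.
Q̄ = (S₀/π) × [bracket] = (1361/π) × 0.552276 = 239.3 W/m².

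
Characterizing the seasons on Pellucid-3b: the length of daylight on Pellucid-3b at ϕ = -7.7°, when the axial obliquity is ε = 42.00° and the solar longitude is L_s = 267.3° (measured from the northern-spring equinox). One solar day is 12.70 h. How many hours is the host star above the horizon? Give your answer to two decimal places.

6.84 h

Solar declination: sin δ = sin ε · sin L_s = sin 42.00° × sin 267.3° = -0.66839, so δ = -41.943°.
cos h₀ = −tan ϕ · tan δ = −tan(-7.7°) × tan(-41.943°) = -0.1215, so h₀ = 1.6926 rad = 96.98°.
Daylight = 2h₀/(2π) × 12.70 h = (1.6926/π) × 12.70 = 6.84 h.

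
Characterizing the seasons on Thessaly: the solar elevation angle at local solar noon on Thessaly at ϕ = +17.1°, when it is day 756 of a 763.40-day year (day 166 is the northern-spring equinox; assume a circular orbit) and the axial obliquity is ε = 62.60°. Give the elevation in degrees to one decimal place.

Solar longitude: L_s = 360° × (756 − 166)/763.40 = 278.229°.
sin δ = sin 62.60° × sin 278.229° = -0.87867, so δ = -61.483°.
At local noon the hour angle is zero, so the zenith angle equals |ϕ − δ| = |+17.1° − (-61.483°)| = 78.583°.
Elevation = 90° − 78.583° = 11.4°.

11.4°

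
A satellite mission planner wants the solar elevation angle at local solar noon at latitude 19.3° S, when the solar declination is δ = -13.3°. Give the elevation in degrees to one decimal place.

84.0°

At local noon the hour angle is zero, so the zenith angle equals |ϕ − δ| = |-19.3° − (-13.300°)| = 6.000°.
Elevation = 90° − 6.000° = 84.0°.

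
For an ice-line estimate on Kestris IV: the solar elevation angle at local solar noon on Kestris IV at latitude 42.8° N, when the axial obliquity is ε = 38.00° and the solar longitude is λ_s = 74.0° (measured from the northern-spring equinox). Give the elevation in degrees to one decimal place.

83.5°

Solar declination: sin δ = sin ε · sin λ_s = sin 38.00° × sin 74.0° = 0.59181, so δ = +36.286°.
At local noon the hour angle is zero, so the zenith angle equals |φ − δ| = |+42.8° − (+36.286°)| = 6.514°.
Elevation = 90° − 6.514° = 83.5°.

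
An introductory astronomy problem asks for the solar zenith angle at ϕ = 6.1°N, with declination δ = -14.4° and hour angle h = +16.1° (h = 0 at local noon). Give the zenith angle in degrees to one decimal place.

θ_z = 26.0°

cos θ_z = sin ϕ sin δ + cos ϕ cos δ cos h = -0.026427 + 0.925325 = 0.898898.
θ_z = arccos(0.898898) = 26.0°.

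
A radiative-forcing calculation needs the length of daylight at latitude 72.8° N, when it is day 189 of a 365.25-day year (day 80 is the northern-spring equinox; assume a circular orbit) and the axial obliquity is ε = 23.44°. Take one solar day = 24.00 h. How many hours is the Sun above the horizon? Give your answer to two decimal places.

Solar longitude: L_s = 360° × (189 − 80)/365.25 = 107.433°.
sin δ = sin 23.44° × sin 107.433° = 0.37952, so δ = +22.304°.
Sunrise equation: cos h₀ = −tan ϕ · tan δ = -1.3252 ≤ −1, so the Sun never sets (polar day) and h₀ = π.
Daylight = 2h₀/(2π) × 24.00 h = (3.1416/π) × 24.00 = 24.00 h.

24.00 h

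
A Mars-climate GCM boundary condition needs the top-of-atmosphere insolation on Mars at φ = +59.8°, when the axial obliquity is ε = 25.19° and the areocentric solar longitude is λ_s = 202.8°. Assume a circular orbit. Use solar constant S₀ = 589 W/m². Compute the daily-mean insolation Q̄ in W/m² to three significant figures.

Q̄ ≈ 54.9 W/m²

sin δ = sin 25.19° × sin 202.8° = -0.16493, so δ = -9.493°.
cos H₀ = −tan(+59.8°) tan(-9.493°) = 0.2873, H₀ = 1.2794 rad.
Bracket: H₀ sin φ sin δ + cos φ cos δ sin H₀ = 1.2794×0.86427×-0.16493 + 0.50302×0.98630×0.95783 = -0.182371 + 0.475207 = 0.292836.
Q̄ = (S₀/π) × [bracket] = (589/π) × 0.292836 = 54.90 W/m².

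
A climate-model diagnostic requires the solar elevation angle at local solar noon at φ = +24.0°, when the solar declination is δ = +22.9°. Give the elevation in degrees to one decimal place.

At local noon the hour angle is zero, so the zenith angle equals |φ − δ| = |+24.0° − (+22.900°)| = 1.100°.
Elevation = 90° − 1.100° = 88.9°.

88.9°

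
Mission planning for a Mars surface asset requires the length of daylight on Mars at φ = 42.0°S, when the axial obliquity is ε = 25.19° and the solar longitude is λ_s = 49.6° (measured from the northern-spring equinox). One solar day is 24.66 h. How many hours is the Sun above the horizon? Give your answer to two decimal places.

9.87 h

Solar declination: sin δ = sin ε · sin λ_s = sin 25.19° × sin 49.6° = 0.32413, so δ = +18.913°.
cos H₀ = −tan φ · tan δ = −tan(-42.0°) × tan(+18.913°) = 0.3085, so H₀ = 1.2572 rad = 72.03°.
Daylight = 2H₀/(2π) × 24.66 h = (1.2572/π) × 24.66 = 9.87 h.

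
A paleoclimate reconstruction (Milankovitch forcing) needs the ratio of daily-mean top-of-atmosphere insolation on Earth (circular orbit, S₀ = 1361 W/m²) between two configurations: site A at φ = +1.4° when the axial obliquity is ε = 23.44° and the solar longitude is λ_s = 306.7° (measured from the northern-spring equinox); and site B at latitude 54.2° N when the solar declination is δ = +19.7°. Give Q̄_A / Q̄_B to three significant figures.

Q̄_A / Q̄_B ≈ 0.891

— Configuration A (φ=+1.4°):
Solar declination: sin δ = sin ε · sin λ_s = sin 23.44° × sin 306.7° = -0.31894, so δ = -18.599°.
cos H₀ = −tan(+1.4°) tan(-18.599°) = 0.0082, H₀ = 1.5626 rad.
Bracket: H₀ sin φ sin δ + cos φ cos δ sin H₀ = 1.5626×0.02443×-0.31894 + 0.99970×0.94778×0.99997 = -0.012175 + 0.947467 = 0.935292.
Q̄ = (S₀/π) × [bracket] = (1361/π) × 0.935292 = 405.19 W/m².
— Configuration B (φ=+54.2°):
cos H₀ = −tan(+54.2°) tan(+19.700°) = -0.4965, H₀ = 2.0903 rad.
Bracket: H₀ sin φ sin δ + cos φ cos δ sin H₀ = 2.0903×0.81106×0.33710 + 0.58496×0.94147×0.86806 = 0.571505 + 0.478060 = 1.049565.
Q̄ = (S₀/π) × [bracket] = (1361/π) × 1.049565 = 454.69 W/m².
Ratio Q̄_A / Q̄_B = 405.19 / 454.69 = 0.8911.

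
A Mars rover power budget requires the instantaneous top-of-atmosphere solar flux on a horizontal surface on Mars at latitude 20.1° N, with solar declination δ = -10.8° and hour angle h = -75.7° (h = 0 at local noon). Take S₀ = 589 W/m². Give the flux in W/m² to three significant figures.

cos θ_z = sin φ sin δ + cos φ cos δ cos h = -0.064395 + 0.227847 = 0.163452.
Flux = S₀ · cos θ_z = 589 × 0.163452 = 96.27 W/m².

96.3 W/m²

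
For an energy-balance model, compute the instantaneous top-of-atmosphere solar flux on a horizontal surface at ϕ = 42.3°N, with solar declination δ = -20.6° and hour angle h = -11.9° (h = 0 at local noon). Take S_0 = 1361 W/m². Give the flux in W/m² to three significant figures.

cos θ_z = sin ϕ sin δ + cos ϕ cos δ cos h = -0.236794 + 0.677460 = 0.440666.
Flux = S_0 · cos θ_z = 1361 × 0.440666 = 599.7 W/m².

600 W/m²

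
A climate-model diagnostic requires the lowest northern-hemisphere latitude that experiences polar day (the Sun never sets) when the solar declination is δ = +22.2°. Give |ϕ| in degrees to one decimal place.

Polar day requires cos h₀ = −tan ϕ tan δ ≤ −1, i.e. tan ϕ tan δ ≥ 1.
The boundary is |tan ϕ| · |tan δ| = 1, so |ϕ| = 90° − |δ| = 90° − 22.2° = 67.8° in the northern hemisphere.

|ϕ| = 67.8°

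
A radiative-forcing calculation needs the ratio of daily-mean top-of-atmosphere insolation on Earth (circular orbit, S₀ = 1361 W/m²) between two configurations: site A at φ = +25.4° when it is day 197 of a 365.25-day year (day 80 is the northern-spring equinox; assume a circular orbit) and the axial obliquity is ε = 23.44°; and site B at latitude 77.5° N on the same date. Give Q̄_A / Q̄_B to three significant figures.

— Configuration A (φ=+25.4°):
Solar longitude: λ_s = 360° × (197 − 80)/365.25 = 115.318°.
sin δ = sin 23.44° × sin 115.318° = 0.35958, so δ = +21.074°.
cos H₀ = −tan(+25.4°) tan(+21.074°) = -0.1830, H₀ = 1.7548 rad.
Bracket: H₀ sin φ sin δ + cos φ cos δ sin H₀ = 1.7548×0.42894×0.35958 + 0.90334×0.93311×0.98312 = 0.270657 + 0.828687 = 1.099344.
Q̄ = (S₀/π) × [bracket] = (1361/π) × 1.099344 = 476.26 W/m².
— Configuration B (φ=+77.5°):
cos H₀ = −tan(+77.5°) tan(+21.074°) = -1.7382 ≤ −1 ⇒ polar day, H₀ = π.
Bracket: H₀ sin φ sin δ + cos φ cos δ sin H₀ = 3.1416×0.97630×0.35958 + 0.21644×0.93311×0.00000 = 1.102884 + 0.000000 = 1.102884.
Q̄ = (S₀/π) × [bracket] = (1361/π) × 1.102884 = 477.79 W/m².
Ratio Q̄_A / Q̄_B = 476.26 / 477.79 = 0.9968.

Q̄_A / Q̄_B ≈ 0.997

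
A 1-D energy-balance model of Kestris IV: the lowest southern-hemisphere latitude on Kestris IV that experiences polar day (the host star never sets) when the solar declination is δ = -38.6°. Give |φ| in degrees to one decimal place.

Polar day requires cos H₀ = −tan φ tan δ ≤ −1, i.e. tan φ tan δ ≥ 1.
The boundary is |tan φ| · |tan δ| = 1, so |φ| = 90° − |δ| = 90° − 38.6° = 51.4° in the southern hemisphere.

|φ| = 51.4°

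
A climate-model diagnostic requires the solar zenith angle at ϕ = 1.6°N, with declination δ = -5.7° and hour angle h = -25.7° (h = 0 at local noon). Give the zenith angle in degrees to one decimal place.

cos θ_z = sin ϕ sin δ + cos ϕ cos δ cos h = -0.002773 + 0.896272 = 0.893499.
θ_z = arccos(0.893499) = 26.7°.

θ_z = 26.7°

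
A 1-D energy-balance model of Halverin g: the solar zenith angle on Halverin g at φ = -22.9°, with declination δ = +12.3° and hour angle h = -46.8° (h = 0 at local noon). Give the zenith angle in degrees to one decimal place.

cos θ_z = sin φ sin δ + cos φ cos δ cos h = -0.082895 + 0.616120 = 0.533225.
θ_z = arccos(0.533225) = 57.8°.

θ_z = 57.8°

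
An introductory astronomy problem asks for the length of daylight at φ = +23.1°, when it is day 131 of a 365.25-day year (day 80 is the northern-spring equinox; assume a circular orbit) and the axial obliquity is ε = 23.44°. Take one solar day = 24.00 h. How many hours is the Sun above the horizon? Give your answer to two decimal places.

Solar longitude: λ_s = 360° × (131 − 80)/365.25 = 50.267°.
sin δ = sin 23.44° × sin 50.267° = 0.30591, so δ = +17.813°.
cos H₀ = −tan φ · tan δ = −tan(+23.1°) × tan(+17.813°) = -0.1371, so H₀ = 1.7083 rad = 97.88°.
Daylight = 2H₀/(2π) × 24.00 h = (1.7083/π) × 24.00 = 13.05 h.

13.05 h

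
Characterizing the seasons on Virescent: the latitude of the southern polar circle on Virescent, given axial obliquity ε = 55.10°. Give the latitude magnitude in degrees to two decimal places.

The polar circle is the lowest latitude that experiences at least one full rotation of continuous darkness at the northern-summer solstice; it lies at |ϕ| = 90° − ε = 90° − 55.10° = 34.90°.

34.90°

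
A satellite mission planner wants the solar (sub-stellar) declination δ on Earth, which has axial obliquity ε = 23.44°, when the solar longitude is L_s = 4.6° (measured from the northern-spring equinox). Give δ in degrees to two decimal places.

δ = +1.83°

sin δ = sin ε · sin L_s = sin 23.44° × sin 4.6° = 0.031902.
δ = arcsin(0.031902) = +1.83°.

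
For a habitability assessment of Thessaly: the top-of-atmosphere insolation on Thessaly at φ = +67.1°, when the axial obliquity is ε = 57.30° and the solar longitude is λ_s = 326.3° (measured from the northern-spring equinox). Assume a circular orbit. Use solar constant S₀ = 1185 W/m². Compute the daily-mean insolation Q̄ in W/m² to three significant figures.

Solar declination: sin δ = sin ε · sin λ_s = sin 57.30° × sin 326.3° = -0.46691, so δ = -27.834°.
cos H₀ = −tan(+67.1°) tan(-27.834°) = 1.2499 ≥ 1 ⇒ polar night, H₀ = 0 and Q̄ = 0.

Q̄ ≈ 0.00 W/m²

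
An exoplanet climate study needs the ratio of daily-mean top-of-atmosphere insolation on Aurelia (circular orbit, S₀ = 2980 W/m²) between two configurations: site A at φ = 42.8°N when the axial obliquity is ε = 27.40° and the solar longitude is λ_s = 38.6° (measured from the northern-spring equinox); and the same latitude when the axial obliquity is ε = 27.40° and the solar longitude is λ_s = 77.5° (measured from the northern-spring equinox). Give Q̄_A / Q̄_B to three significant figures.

Q̄_A / Q̄_B ≈ 0.858

— Configuration A (φ=+42.8°):
Solar declination: sin δ = sin ε · sin λ_s = sin 27.40° × sin 38.6° = 0.28711, so δ = +16.685°.
cos H₀ = −tan(+42.8°) tan(+16.685°) = -0.2776, H₀ = 1.8520 rad.
Bracket: H₀ sin φ sin δ + cos φ cos δ sin H₀ = 1.8520×0.67944×0.28711 + 0.73373×0.95790×0.96071 = 0.361277 + 0.675225 = 1.036502.
Q̄ = (S₀/π) × [bracket] = (2980/π) × 1.036502 = 983.19 W/m².
— Configuration B (φ=+42.8°):
Solar declination: sin δ = sin ε · sin λ_s = sin 27.40° × sin 77.5° = 0.44929, so δ = +26.698°.
cos H₀ = −tan(+42.8°) tan(+26.698°) = -0.4657, H₀ = 2.0552 rad.
Bracket: H₀ sin φ sin δ + cos φ cos δ sin H₀ = 2.0552×0.67944×0.44929 + 0.73373×0.89339×0.88494 = 0.627382 + 0.580084 = 1.207466.
Q̄ = (S₀/π) × [bracket] = (2980/π) × 1.207466 = 1145.4 W/m².
Ratio Q̄_A / Q̄_B = 983.19 / 1145.4 = 0.8584.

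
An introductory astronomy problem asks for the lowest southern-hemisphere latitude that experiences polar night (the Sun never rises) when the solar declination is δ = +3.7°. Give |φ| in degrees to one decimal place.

Polar night requires cos H₀ = −tan φ tan δ ≥ 1, i.e. tan φ tan δ ≤ −1.
The boundary is |tan φ| · |tan δ| = 1, so |φ| = 90° − |δ| = 90° − 3.7° = 86.3° in the southern hemisphere.

|φ| = 86.3°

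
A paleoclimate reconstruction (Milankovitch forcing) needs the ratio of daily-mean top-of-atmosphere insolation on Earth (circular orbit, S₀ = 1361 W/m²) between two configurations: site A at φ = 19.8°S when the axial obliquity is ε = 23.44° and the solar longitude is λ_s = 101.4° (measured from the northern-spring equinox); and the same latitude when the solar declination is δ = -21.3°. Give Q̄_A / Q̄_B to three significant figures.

Q̄_A / Q̄_B ≈ 0.620

— Configuration A (φ=-19.8°):
Solar declination: sin δ = sin ε · sin λ_s = sin 23.44° × sin 101.4° = 0.38994, so δ = +22.951°.
cos H₀ = −tan(-19.8°) tan(+22.951°) = 0.1525, H₀ = 1.4177 rad.
Bracket: H₀ sin φ sin δ + cos φ cos δ sin H₀ = 1.4177×-0.33874×0.38994 + 0.94088×0.92084×0.98831 = -0.187262 + 0.856272 = 0.669010.
Q̄ = (S₀/π) × [bracket] = (1361/π) × 0.669010 = 289.83 W/m².
— Configuration B (φ=-19.8°):
cos H₀ = −tan(-19.8°) tan(-21.300°) = -0.1404, H₀ = 1.7116 rad.
Bracket: H₀ sin φ sin δ + cos φ cos δ sin H₀ = 1.7116×-0.33874×-0.36325 + 0.94088×0.93169×0.99010 = 0.210608 + 0.867930 = 1.078538.
Q̄ = (S₀/π) × [bracket] = (1361/π) × 1.078538 = 467.24 W/m².
Ratio Q̄_A / Q̄_B = 289.83 / 467.24 = 0.6203.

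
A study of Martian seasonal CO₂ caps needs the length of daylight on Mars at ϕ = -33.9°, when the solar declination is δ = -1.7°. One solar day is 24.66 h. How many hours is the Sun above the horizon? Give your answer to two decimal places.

cos h₀ = −tan ϕ · tan δ = −tan(-33.9°) × tan(-1.700°) = -0.0199, so h₀ = 1.5907 rad = 91.14°.
Daylight = 2h₀/(2π) × 24.66 h = (1.5907/π) × 24.66 = 12.49 h.

12.49 h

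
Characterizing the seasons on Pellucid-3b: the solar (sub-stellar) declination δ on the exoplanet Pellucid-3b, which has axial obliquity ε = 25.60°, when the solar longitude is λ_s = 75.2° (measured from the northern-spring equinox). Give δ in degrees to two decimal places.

δ = +24.69°

sin δ = sin ε · sin λ_s = sin 25.60° × sin 75.2° = 0.417751.
δ = arcsin(0.417751) = +24.69°.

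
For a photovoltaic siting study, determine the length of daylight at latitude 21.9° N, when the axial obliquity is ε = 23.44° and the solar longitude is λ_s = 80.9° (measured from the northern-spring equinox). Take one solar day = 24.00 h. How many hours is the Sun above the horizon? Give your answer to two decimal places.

Solar declination: sin δ = sin ε · sin λ_s = sin 23.44° × sin 80.9° = 0.39278, so δ = +23.128°.
cos H₀ = −tan φ · tan δ = −tan(+21.9°) × tan(+23.128°) = -0.1717, so H₀ = 1.7433 rad = 99.89°.
Daylight = 2H₀/(2π) × 24.00 h = (1.7433/π) × 24.00 = 13.32 h.

13.32 h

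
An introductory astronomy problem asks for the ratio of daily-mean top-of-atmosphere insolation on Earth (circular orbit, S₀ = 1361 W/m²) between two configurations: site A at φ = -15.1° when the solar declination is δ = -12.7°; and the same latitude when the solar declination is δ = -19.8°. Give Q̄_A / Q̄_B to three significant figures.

Q̄_A / Q̄_B ≈ 0.983

— Configuration A (φ=-15.1°):
cos H₀ = −tan(-15.1°) tan(-12.700°) = -0.0608, H₀ = 1.6316 rad.
Bracket: H₀ sin φ sin δ + cos φ cos δ sin H₀ = 1.6316×-0.26050×-0.21985 + 0.96547×0.97553×0.99815 = 0.093443 + 0.940103 = 1.033546.
Q̄ = (S₀/π) × [bracket] = (1361/π) × 1.033546 = 447.75 W/m².
— Configuration B (φ=-15.1°):
cos H₀ = −tan(-15.1°) tan(-19.800°) = -0.0971, H₀ = 1.6681 rad.
Bracket: H₀ sin φ sin δ + cos φ cos δ sin H₀ = 1.6681×-0.26050×-0.33874 + 0.96547×0.94088×0.99527 = 0.147196 + 0.904095 = 1.051291.
Q̄ = (S₀/π) × [bracket] = (1361/π) × 1.051291 = 455.44 W/m².
Ratio Q̄_A / Q̄_B = 447.75 / 455.44 = 0.9831.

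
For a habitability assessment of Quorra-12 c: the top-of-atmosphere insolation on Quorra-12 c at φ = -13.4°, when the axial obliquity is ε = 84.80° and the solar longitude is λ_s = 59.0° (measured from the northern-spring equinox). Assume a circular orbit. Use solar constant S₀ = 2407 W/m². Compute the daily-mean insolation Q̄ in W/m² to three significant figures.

Q̄ ≈ 180 W/m²

Solar declination: sin δ = sin ε · sin λ_s = sin 84.80° × sin 59.0° = 0.85364, so δ = +58.610°.
cos H₀ = −tan(-13.4°) tan(+58.610°) = 0.3904, H₀ = 1.1697 rad.
Bracket: H₀ sin φ sin δ + cos φ cos δ sin H₀ = 1.1697×-0.23175×0.85364 + 0.97278×0.52086×0.92063 = -0.231403 + 0.466467 = 0.235064.
Q̄ = (S₀/π) × [bracket] = (2407/π) × 0.235064 = 180.1 W/m².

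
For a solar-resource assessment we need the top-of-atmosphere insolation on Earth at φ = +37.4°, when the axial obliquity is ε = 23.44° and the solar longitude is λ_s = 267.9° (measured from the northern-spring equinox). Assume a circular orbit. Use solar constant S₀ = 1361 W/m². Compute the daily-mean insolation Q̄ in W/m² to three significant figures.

Q̄ ≈ 169 W/m²

Solar declination: sin δ = sin ε · sin λ_s = sin 23.44° × sin 267.9° = -0.39752, so δ = -23.423°.
cos H₀ = −tan(+37.4°) tan(-23.423°) = 0.3312, H₀ = 1.2332 rad.
Bracket: H₀ sin φ sin δ + cos φ cos δ sin H₀ = 1.2332×0.60738×-0.39752 + 0.79441×0.91759×0.94355 = -0.297751 + 0.687794 = 0.390043.
Q̄ = (S₀/π) × [bracket] = (1361/π) × 0.390043 = 169.0 W/m².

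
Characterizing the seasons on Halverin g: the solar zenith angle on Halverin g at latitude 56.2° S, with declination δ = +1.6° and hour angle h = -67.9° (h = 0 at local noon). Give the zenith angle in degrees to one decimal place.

θ_z = 79.3°

cos θ_z = sin φ sin δ + cos φ cos δ cos h = -0.023202 + 0.209210 = 0.186008.
θ_z = arccos(0.186008) = 79.3°.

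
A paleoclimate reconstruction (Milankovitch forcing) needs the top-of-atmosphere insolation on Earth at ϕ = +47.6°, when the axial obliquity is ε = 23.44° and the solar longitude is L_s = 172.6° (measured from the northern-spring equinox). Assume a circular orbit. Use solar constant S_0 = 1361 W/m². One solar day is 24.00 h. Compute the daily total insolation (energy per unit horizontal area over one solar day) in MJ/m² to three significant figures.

Solar declination: sin δ = sin ε · sin L_s = sin 23.44° × sin 172.6° = 0.05123, so δ = +2.937°.
cos h₀ = −tan(+47.6°) tan(+2.937°) = -0.0562, h₀ = 1.6270 rad.
Bracket: h₀ sin ϕ sin δ + cos ϕ cos δ sin h₀ = 1.6270×0.73846×0.05123 + 0.67430×0.99869×0.99842 = 0.061552 + 0.672353 = 0.733905.
Q̄ = (S_0/π) × [bracket] = (1361/π) × 0.733905 = 317.94 W/m².
Daily total = Q̄ × 24.00 h × 3600 s/h = 317.94 × 24.00 × 3600 / 10⁶ = 27.47 MJ/m².

27.5 MJ/m²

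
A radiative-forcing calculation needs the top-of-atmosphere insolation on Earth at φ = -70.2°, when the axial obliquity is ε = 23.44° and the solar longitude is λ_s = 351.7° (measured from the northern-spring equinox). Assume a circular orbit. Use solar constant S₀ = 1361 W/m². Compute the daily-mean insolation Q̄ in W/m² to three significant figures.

Q̄ ≈ 185 W/m²

Solar declination: sin δ = sin ε · sin λ_s = sin 23.44° × sin 351.7° = -0.05742, so δ = -3.292°.
cos H₀ = −tan(-70.2°) tan(-3.292°) = -0.1598, H₀ = 1.7312 rad.
Bracket: H₀ sin φ sin δ + cos φ cos δ sin H₀ = 1.7312×-0.94088×-0.05742 + 0.33874×0.99835×0.98716 = 0.093529 + 0.333839 = 0.427368.
Q̄ = (S₀/π) × [bracket] = (1361/π) × 0.427368 = 185.1 W/m².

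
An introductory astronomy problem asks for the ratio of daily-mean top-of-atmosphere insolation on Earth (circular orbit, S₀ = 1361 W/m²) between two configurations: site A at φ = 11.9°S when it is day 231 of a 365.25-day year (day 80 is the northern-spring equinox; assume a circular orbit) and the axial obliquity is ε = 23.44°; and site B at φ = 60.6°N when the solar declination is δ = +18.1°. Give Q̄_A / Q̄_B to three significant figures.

Q̄_A / Q̄_B ≈ 0.917

— Configuration A (φ=-11.9°):
Solar longitude: λ_s = 360° × (231 − 80)/365.25 = 148.830°.
sin δ = sin 23.44° × sin 148.830° = 0.20589, so δ = +11.882°.
cos H₀ = −tan(-11.9°) tan(+11.882°) = 0.0443, H₀ = 1.5264 rad.
Bracket: H₀ sin φ sin δ + cos φ cos δ sin H₀ = 1.5264×-0.20620×0.20589 + 0.97851×0.97858×0.99902 = -0.064803 + 0.956612 = 0.891809.
Q̄ = (S₀/π) × [bracket] = (1361/π) × 0.891809 = 386.35 W/m².
— Configuration B (φ=+60.6°):
cos H₀ = −tan(+60.6°) tan(+18.100°) = -0.5801, H₀ = 2.1896 rad.
Bracket: H₀ sin φ sin δ + cos φ cos δ sin H₀ = 2.1896×0.87121×0.31068 + 0.49090×0.95052×0.81457 = 0.592654 + 0.380087 = 0.972741.
Q̄ = (S₀/π) × [bracket] = (1361/π) × 0.972741 = 421.41 W/m².
Ratio Q̄_A / Q̄_B = 386.35 / 421.41 = 0.9168.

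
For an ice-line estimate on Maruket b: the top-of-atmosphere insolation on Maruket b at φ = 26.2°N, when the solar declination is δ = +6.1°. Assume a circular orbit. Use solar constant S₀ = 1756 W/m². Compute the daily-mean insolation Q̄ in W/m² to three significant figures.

Q̄ ≈ 541 W/m²

cos H₀ = −tan(+26.2°) tan(+6.100°) = -0.0526, H₀ = 1.6234 rad.
Bracket: H₀ sin φ sin δ + cos φ cos δ sin H₀ = 1.6234×0.44151×0.10626 + 0.89726×0.99434×0.99862 = 0.076162 + 0.890950 = 0.967112.
Q̄ = (S₀/π) × [bracket] = (1756/π) × 0.967112 = 540.6 W/m².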